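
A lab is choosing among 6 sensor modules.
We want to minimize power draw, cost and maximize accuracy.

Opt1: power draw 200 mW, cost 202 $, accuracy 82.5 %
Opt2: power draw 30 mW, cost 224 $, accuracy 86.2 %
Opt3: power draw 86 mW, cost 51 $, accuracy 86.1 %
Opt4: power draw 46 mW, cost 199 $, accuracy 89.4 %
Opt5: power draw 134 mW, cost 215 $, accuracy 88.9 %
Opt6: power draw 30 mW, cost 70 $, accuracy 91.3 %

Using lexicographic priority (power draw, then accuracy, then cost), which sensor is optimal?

Opt6

First minimize power draw: best is 30, kept {Opt2, Opt6}.
Then maximize accuracy: best is 91.3, kept {Opt6}.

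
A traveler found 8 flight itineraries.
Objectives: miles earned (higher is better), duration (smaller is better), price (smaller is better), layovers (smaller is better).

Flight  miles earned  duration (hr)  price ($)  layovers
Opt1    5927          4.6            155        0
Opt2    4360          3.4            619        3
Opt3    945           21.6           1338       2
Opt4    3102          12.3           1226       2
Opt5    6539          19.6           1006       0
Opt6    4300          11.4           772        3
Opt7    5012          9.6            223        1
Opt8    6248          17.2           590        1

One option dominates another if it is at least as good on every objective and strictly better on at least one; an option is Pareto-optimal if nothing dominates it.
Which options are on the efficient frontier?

Opt1, Opt2, Opt5, Opt8

Opt1: not dominated (best price).
Opt2: not dominated (best duration).
Opt3: dominated by Opt1 (miles earned 5927≥945, duration 4.6≤21.6, price 155≤1338, layovers 0≤2).
Opt4: dominated by Opt1 (miles earned 5927≥3102, duration 4.6≤12.3, price 155≤1226, layovers 0≤2).
Opt5: not dominated (best miles earned).
Opt6: dominated by Opt1 (miles earned 5927≥4300, duration 4.6≤11.4, price 155≤772, layovers 0≤3).
Opt7: dominated by Opt1 (miles earned 5927≥5012, duration 4.6≤9.6, price 155≤223, layovers 0≤1).
Opt8: not dominated.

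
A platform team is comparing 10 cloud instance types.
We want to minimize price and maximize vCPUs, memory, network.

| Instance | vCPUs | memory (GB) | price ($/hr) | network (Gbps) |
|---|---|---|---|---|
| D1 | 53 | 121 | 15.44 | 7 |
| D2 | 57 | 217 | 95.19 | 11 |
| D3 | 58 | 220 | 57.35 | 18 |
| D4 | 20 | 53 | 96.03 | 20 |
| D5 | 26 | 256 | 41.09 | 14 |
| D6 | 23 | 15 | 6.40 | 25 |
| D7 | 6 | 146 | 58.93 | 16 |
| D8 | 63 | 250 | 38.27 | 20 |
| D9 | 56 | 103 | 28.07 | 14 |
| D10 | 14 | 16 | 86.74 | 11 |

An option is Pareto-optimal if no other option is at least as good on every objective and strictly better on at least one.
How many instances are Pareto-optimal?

D1: not dominated.
D2: dominated by D3 (vCPUs 58≥57, memory 220≥217, price 57.35≤95.19, network 18≥11).
D3: dominated by D8 (vCPUs 63≥58, memory 250≥220, price 38.27≤57.35, network 20≥18).
D4: dominated by D8 (vCPUs 63≥20, memory 250≥53, price 38.27≤96.03, network 20≥20).
D5: not dominated (best memory).
D6: not dominated (best price).
D7: dominated by D3 (vCPUs 58≥6, memory 220≥146, price 57.35≤58.93, network 18≥16).
D8: not dominated (best vCPUs).
D9: not dominated.
D10: dominated by D3 (vCPUs 58≥14, memory 220≥16, price 57.35≤86.74, network 18≥11).
Pareto-optimal: D1, D5, D6, D8, D9 → 5.

5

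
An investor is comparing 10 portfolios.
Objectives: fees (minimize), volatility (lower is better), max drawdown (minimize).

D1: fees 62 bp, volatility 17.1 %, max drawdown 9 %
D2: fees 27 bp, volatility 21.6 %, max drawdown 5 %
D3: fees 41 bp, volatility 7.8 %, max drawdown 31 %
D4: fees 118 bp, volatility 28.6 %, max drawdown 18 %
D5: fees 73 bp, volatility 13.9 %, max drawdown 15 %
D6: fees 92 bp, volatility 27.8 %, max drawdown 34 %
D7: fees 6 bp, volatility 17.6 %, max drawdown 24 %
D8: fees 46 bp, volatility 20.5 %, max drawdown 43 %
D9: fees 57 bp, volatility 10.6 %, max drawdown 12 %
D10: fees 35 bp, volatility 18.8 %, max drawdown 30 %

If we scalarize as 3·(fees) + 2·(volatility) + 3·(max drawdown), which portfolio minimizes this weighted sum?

D7

D1: 3·62 + 2·17.1 + 3·9 = 247.2
D2: 3·27 + 2·21.6 + 3·5 = 139.2
D3: 3·41 + 2·7.8 + 3·31 = 231.6
D4: 3·118 + 2·28.6 + 3·18 = 465.2
D5: 3·73 + 2·13.9 + 3·15 = 291.8
D6: 3·92 + 2·27.8 + 3·34 = 433.6
D7: 3·6 + 2·17.6 + 3·24 = 125.2
D8: 3·46 + 2·20.5 + 3·43 = 308.0
D9: 3·57 + 2·10.6 + 3·12 = 228.2
D10: 3·35 + 2·18.8 + 3·30 = 232.6
Lowest: D7 at 125.2.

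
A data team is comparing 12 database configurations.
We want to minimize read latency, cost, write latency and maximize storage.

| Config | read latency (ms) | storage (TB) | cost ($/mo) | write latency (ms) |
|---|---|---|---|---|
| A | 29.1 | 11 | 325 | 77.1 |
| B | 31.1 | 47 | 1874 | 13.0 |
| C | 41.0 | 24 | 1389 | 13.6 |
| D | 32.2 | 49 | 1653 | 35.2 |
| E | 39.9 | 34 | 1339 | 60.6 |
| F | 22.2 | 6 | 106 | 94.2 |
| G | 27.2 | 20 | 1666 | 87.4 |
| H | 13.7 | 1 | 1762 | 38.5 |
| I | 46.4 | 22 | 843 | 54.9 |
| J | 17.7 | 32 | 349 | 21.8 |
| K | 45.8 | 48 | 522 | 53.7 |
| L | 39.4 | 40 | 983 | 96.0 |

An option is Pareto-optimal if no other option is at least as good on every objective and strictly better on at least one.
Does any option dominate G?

J vs G: read latency 17.7≤27.2, storage 32≥20, cost 349≤1666, write latency 21.8≤87.4 — J is at least as good on every objective and strictly better on at least one, so J dominates G.

Yes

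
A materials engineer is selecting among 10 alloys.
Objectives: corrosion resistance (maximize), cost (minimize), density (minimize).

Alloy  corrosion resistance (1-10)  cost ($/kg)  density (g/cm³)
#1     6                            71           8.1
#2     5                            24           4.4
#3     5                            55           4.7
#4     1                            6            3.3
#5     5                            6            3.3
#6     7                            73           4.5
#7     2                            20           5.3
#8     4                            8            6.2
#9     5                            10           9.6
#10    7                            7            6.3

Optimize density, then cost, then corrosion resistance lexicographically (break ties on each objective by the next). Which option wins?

First minimize density: best is 3.3, kept {#4, #5}.
Then minimize cost: best is 6, kept {#4, #5}.
Then maximize corrosion resistance: best is 5, kept {#5}.

#5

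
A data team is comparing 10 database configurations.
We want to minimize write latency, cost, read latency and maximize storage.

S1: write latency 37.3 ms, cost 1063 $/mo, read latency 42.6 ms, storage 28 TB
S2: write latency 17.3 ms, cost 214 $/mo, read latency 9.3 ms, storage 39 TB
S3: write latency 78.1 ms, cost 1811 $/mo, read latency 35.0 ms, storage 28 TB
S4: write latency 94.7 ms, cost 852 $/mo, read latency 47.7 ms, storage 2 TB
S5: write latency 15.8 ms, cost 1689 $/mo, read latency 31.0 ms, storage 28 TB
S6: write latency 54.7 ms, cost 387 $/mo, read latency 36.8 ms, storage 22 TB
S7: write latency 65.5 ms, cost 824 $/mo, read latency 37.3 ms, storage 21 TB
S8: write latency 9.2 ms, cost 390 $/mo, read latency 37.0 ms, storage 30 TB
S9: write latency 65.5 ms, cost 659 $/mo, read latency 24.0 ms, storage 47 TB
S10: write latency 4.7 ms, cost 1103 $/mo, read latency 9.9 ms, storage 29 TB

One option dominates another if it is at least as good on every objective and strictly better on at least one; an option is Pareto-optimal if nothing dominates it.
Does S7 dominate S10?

No

S7 vs S10: S7 is worse on write latency (65.5 vs 4.7), so it does not dominate S10.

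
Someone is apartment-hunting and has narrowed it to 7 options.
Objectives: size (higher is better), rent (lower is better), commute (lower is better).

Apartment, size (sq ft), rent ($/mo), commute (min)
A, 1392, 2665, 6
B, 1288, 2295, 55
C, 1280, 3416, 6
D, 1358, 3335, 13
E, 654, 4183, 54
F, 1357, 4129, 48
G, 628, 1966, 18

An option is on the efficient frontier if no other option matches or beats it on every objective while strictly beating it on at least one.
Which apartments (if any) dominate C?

A: size 1392≥1280, rent 2665≤3416, commute 6≤6 — dominates C.
Others (B, D, E, F, G) are each worse than C on at least one objective.

A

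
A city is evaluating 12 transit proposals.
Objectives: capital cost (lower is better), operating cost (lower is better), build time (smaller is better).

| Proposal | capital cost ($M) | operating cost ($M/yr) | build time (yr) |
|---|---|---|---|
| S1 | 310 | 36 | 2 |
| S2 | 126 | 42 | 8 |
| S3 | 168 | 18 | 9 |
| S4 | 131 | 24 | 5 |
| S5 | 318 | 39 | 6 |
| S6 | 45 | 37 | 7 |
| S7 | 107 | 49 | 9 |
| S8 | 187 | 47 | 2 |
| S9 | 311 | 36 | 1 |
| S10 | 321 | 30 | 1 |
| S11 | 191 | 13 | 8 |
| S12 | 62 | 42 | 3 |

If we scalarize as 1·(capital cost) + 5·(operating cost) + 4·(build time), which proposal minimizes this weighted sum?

S1: 1·310 + 5·36 + 4·2 = 498
S2: 1·126 + 5·42 + 4·8 = 368
S3: 1·168 + 5·18 + 4·9 = 294
S4: 1·131 + 5·24 + 4·5 = 271
S5: 1·318 + 5·39 + 4·6 = 537
S6: 1·45 + 5·37 + 4·7 = 258
S7: 1·107 + 5·49 + 4·9 = 388
S8: 1·187 + 5·47 + 4·2 = 430
S9: 1·311 + 5·36 + 4·1 = 495
S10: 1·321 + 5·30 + 4·1 = 475
S11: 1·191 + 5·13 + 4·8 = 288
S12: 1·62 + 5·42 + 4·3 = 284
Lowest: S6 at 258.

S6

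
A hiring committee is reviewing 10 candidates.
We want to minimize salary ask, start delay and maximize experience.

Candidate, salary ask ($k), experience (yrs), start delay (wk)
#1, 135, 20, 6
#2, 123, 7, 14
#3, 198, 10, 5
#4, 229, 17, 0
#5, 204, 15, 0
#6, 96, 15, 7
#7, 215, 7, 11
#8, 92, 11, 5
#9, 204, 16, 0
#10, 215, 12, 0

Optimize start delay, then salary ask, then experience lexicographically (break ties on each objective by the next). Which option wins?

#9

First minimize start delay: best is 0, kept {#4, #5, #9, #10}.
Then minimize salary ask: best is 204, kept {#5, #9}.
Then maximize experience: best is 16, kept {#9}.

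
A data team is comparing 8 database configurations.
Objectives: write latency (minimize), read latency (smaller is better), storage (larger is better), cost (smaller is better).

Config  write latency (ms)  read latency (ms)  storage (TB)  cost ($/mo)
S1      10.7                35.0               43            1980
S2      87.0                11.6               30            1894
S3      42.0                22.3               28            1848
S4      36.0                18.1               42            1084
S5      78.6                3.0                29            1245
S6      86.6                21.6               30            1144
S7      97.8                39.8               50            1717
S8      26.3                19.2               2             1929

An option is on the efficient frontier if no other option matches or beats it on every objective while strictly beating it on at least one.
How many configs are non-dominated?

S1: not dominated (best write latency).
S2: not dominated.
S3: dominated by S4 (write latency 36.0≤42.0, read latency 18.1≤22.3, storage 42≥28, cost 1084≤1848).
S4: not dominated (best cost).
S5: not dominated (best read latency).
S6: dominated by S4 (write latency 36.0≤86.6, read latency 18.1≤21.6, storage 42≥30, cost 1084≤1144).
S7: not dominated (best storage).
S8: not dominated.
Pareto-optimal: S1, S2, S4, S5, S7, S8 → 6.

6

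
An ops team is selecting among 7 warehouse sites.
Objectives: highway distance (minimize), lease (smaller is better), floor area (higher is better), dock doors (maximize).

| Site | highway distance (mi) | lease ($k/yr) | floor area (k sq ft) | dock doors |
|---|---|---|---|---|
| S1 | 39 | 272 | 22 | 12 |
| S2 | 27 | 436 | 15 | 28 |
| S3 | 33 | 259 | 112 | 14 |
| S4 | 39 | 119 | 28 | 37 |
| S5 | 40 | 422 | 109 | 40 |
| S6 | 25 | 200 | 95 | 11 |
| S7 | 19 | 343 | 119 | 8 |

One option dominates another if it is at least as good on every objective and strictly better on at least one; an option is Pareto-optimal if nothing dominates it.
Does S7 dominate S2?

No

S7 vs S2: S7 is worse on dock doors (8 vs 28), so it does not dominate S2.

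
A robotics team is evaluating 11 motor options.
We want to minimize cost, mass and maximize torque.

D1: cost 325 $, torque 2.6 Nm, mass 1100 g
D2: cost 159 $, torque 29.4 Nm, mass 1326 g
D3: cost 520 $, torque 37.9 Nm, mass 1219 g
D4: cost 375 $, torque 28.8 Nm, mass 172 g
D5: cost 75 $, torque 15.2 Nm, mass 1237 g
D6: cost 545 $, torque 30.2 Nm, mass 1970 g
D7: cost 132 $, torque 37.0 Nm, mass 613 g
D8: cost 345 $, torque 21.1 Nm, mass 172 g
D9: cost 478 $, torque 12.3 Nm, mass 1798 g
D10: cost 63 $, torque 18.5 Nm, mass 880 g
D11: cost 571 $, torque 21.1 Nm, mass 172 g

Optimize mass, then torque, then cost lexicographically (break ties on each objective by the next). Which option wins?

D4

First minimize mass: best is 172, kept {D4, D8, D11}.
Then maximize torque: best is 28.8, kept {D4}.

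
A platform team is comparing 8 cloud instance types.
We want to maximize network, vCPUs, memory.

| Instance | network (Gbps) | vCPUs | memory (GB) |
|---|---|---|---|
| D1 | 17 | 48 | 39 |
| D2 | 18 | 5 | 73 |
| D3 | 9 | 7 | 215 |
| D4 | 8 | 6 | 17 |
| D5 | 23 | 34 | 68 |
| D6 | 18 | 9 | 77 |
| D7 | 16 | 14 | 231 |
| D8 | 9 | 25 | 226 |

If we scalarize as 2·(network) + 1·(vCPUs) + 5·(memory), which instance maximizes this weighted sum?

D7

D1: 2·17 + 1·48 + 5·39 = 277
D2: 2·18 + 1·5 + 5·73 = 406
D3: 2·9 + 1·7 + 5·215 = 1100
D4: 2·8 + 1·6 + 5·17 = 107
D5: 2·23 + 1·34 + 5·68 = 420
D6: 2·18 + 1·9 + 5·77 = 430
D7: 2·16 + 1·14 + 5·231 = 1201
D8: 2·9 + 1·25 + 5·226 = 1173
Highest: D7 at 1201.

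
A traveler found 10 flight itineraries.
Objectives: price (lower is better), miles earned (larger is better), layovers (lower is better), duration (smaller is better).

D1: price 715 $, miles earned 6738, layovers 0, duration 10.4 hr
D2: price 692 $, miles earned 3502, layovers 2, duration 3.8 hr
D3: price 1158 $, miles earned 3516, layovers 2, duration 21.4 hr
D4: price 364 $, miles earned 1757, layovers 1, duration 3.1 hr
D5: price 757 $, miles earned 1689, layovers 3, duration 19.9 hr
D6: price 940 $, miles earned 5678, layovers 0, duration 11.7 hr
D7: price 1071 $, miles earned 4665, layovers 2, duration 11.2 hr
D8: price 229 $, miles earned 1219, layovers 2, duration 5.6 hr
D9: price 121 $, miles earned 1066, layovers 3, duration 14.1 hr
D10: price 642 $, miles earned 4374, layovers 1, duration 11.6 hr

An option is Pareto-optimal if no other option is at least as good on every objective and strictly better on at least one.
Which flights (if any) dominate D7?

D1: price 715≤1071, miles earned 6738≥4665, layovers 0≤2, duration 10.4≤11.2 — dominates D7.
Others (D2, D3, D4, D5, D6, D8, D9, D10) are each worse than D7 on at least one objective.

D1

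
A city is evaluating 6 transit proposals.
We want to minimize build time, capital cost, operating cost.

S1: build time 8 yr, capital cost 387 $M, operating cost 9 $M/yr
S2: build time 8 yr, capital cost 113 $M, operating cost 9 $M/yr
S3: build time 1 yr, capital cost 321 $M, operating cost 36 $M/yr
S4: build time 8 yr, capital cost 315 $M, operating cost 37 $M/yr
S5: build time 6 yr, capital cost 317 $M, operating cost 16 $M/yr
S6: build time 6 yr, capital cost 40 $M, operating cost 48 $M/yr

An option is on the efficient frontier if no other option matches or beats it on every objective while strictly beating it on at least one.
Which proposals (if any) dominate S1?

S2

S2: build time 8≤8, capital cost 113≤387, operating cost 9≤9 — dominates S1.
Others (S3, S4, S5, S6) are each worse than S1 on at least one objective.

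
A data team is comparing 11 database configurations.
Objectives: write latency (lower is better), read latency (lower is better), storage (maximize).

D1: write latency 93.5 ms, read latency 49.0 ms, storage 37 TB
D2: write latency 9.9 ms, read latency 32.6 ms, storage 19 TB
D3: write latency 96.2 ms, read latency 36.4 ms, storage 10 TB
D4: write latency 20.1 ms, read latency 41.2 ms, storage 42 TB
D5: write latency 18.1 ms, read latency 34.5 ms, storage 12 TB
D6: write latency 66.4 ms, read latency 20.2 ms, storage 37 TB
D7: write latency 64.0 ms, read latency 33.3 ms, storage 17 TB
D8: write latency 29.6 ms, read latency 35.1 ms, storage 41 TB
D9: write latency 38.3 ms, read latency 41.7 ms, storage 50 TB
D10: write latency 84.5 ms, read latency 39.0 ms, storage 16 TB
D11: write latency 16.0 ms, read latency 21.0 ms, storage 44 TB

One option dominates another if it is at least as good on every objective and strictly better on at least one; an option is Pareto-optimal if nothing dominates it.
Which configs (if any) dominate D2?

none

D1: worse on write latency (93.5 vs 9.9).
D3: worse on write latency (96.2 vs 9.9).
D4: worse on write latency (20.1 vs 9.9).
D5: worse on write latency (18.1 vs 9.9).
D6: worse on write latency (66.4 vs 9.9).
D7: worse on write latency (64.0 vs 9.9).
D8: worse on write latency (29.6 vs 9.9).
D9: worse on write latency (38.3 vs 9.9).
D10: worse on write latency (84.5 vs 9.9).
D11: worse on write latency (16.0 vs 9.9).
No option dominates D2.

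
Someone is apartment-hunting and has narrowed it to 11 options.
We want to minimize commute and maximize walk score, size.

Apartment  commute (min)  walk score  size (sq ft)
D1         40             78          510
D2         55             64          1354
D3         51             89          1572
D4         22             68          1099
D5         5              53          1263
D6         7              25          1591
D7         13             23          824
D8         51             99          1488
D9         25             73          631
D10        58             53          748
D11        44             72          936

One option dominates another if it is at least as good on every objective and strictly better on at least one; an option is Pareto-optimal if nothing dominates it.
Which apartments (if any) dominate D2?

D3, D8

D3: commute 51≤55, walk score 89≥64, size 1572≥1354 — dominates D2.
D8: commute 51≤55, walk score 99≥64, size 1488≥1354 — dominates D2.
Others (D1, D4, D5, D6, D7, D9, D10, D11) are each worse than D2 on at least one objective.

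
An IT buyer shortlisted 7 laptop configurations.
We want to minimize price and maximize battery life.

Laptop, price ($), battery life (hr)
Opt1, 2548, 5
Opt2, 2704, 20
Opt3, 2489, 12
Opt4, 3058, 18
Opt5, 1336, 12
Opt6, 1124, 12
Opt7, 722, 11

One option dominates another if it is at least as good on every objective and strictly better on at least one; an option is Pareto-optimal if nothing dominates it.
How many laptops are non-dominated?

Opt1: dominated by Opt3 (price 2489≤2548, battery life 12≥5).
Opt2: not dominated (best battery life).
Opt3: dominated by Opt5 (price 1336≤2489, battery life 12≥12).
Opt4: dominated by Opt2 (price 2704≤3058, battery life 20≥18).
Opt5: dominated by Opt6 (price 1124≤1336, battery life 12≥12).
Opt6: not dominated.
Opt7: not dominated (best price).
Pareto-optimal: Opt2, Opt6, Opt7 → 3.

3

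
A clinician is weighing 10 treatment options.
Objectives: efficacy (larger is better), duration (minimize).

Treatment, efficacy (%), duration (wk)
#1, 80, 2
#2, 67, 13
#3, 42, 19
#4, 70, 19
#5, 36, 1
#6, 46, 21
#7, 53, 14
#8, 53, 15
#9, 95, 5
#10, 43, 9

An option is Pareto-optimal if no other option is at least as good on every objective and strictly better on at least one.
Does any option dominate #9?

No

#1: worse on efficacy (80 vs 95).
#2: worse on efficacy (67 vs 95).
#3: worse on efficacy (42 vs 95).
#4: worse on efficacy (70 vs 95).
#5: worse on efficacy (36 vs 95).
#6: worse on efficacy (46 vs 95).
#7: worse on efficacy (53 vs 95).
#8: worse on efficacy (53 vs 95).
#10: worse on efficacy (43 vs 95).
No option is at least as good as #9 on every objective and strictly better on one.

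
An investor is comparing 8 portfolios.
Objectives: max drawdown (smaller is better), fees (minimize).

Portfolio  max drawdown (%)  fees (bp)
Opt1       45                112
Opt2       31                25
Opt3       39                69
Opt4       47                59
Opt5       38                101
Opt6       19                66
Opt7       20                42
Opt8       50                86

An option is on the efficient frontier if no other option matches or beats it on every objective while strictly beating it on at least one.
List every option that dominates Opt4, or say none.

Opt2: max drawdown 31≤47, fees 25≤59 — dominates Opt4.
Opt7: max drawdown 20≤47, fees 42≤59 — dominates Opt4.
Others (Opt1, Opt3, Opt5, Opt6, Opt8) are each worse than Opt4 on at least one objective.

Opt2, Opt7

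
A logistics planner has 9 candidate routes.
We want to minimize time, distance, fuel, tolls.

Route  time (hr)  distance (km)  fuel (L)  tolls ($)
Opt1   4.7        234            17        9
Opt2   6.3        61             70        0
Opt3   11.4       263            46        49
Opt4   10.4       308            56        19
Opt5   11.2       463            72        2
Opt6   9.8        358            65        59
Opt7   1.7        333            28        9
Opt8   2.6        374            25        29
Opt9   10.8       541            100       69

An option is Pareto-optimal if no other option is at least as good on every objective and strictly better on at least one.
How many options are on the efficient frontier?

Opt1: not dominated (best fuel).
Opt2: not dominated (best distance).
Opt3: dominated by Opt1 (time 4.7≤11.4, distance 234≤263, fuel 17≤46, tolls 9≤49).
Opt4: dominated by Opt1 (time 4.7≤10.4, distance 234≤308, fuel 17≤56, tolls 9≤19).
Opt5: dominated by Opt2 (time 6.3≤11.2, distance 61≤463, fuel 70≤72, tolls 0≤2).
Opt6: dominated by Opt1 (time 4.7≤9.8, distance 234≤358, fuel 17≤65, tolls 9≤59).
Opt7: not dominated (best time).
Opt8: not dominated.
Opt9: dominated by Opt1 (time 4.7≤10.8, distance 234≤541, fuel 17≤100, tolls 9≤69).
Pareto-optimal: Opt1, Opt2, Opt7, Opt8 → 4.

4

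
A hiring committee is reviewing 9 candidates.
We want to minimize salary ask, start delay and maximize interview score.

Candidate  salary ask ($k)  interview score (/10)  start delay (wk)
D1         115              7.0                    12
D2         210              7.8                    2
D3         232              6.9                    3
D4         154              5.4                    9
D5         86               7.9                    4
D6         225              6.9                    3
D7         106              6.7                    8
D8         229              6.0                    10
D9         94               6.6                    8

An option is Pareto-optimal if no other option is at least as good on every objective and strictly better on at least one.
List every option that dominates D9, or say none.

D5: salary ask 86≤94, interview score 7.9≥6.6, start delay 4≤8 — dominates D9.
Others (D1, D2, D3, D4, D6, D7, D8) are each worse than D9 on at least one objective.

D5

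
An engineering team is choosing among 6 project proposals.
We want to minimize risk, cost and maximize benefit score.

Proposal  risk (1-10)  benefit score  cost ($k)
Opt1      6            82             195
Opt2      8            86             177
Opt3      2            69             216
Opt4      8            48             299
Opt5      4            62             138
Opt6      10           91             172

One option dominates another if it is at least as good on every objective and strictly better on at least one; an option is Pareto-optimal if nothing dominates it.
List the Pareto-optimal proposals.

Opt1: not dominated.
Opt2: not dominated.
Opt3: not dominated (best risk).
Opt4: dominated by Opt1 (risk 6≤8, benefit score 82≥48, cost 195≤299).
Opt5: not dominated (best cost).
Opt6: not dominated (best benefit score).

Opt1, Opt2, Opt3, Opt5, Opt6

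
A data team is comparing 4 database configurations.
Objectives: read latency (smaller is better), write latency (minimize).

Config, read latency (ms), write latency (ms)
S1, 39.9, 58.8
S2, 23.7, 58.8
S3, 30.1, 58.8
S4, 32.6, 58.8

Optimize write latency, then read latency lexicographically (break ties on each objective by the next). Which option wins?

S2

First minimize write latency: best is 58.8, kept {S1, S2, S3, S4}.
Then minimize read latency: best is 23.7, kept {S2}.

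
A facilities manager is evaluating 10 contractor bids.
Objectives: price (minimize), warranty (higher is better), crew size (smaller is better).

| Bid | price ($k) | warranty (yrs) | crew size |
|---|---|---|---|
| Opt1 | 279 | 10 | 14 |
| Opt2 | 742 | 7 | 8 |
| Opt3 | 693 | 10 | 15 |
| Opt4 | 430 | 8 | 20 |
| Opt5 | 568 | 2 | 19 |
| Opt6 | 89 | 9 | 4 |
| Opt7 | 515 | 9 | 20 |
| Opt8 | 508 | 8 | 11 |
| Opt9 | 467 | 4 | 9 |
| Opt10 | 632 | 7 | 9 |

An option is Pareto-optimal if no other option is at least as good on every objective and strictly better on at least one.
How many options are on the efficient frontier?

Opt1: not dominated.
Opt2: dominated by Opt6 (price 89≤742, warranty 9≥7, crew size 4≤8).
Opt3: dominated by Opt1 (price 279≤693, warranty 10≥10, crew size 14≤15).
Opt4: dominated by Opt1 (price 279≤430, warranty 10≥8, crew size 14≤20).
Opt5: dominated by Opt1 (price 279≤568, warranty 10≥2, crew size 14≤19).
Opt6: not dominated (best price).
Opt7: dominated by Opt1 (price 279≤515, warranty 10≥9, crew size 14≤20).
Opt8: dominated by Opt6 (price 89≤508, warranty 9≥8, crew size 4≤11).
Opt9: dominated by Opt6 (price 89≤467, warranty 9≥4, crew size 4≤9).
Opt10: dominated by Opt6 (price 89≤632, warranty 9≥7, crew size 4≤9).
Pareto-optimal: Opt1, Opt6 → 2.

2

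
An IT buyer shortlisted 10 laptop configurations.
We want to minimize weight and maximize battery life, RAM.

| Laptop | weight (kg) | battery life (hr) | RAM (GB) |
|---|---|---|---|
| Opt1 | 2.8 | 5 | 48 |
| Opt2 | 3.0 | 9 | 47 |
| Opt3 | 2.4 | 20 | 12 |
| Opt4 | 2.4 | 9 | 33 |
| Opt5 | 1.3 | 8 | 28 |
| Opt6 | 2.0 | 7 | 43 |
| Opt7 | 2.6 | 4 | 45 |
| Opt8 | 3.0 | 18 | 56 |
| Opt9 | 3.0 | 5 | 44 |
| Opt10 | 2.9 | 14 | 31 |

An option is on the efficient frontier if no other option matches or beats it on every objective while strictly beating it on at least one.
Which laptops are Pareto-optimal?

Opt1, Opt3, Opt4, Opt5, Opt6, Opt7, Opt8, Opt10

Opt1: not dominated.
Opt2: dominated by Opt8 (weight 3.0≤3.0, battery life 18≥9, RAM 56≥47).
Opt3: not dominated (best battery life).
Opt4: not dominated.
Opt5: not dominated (best weight).
Opt6: not dominated.
Opt7: not dominated.
Opt8: not dominated (best RAM).
Opt9: dominated by Opt1 (weight 2.8≤3.0, battery life 5≥5, RAM 48≥44).
Opt10: not dominated.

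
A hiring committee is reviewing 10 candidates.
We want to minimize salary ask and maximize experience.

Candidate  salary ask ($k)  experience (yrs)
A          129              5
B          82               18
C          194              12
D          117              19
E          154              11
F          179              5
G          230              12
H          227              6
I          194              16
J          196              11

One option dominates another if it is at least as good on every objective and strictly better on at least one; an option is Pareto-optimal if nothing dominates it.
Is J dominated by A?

A vs J: A is worse on experience (5 vs 11), so it does not dominate J.

No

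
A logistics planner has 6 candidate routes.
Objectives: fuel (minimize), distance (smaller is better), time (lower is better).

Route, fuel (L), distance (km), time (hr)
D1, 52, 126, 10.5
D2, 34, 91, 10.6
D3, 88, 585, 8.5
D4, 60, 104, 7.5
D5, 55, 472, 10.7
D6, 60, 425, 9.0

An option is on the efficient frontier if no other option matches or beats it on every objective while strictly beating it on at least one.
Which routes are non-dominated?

D1, D2, D4

D1: not dominated.
D2: not dominated (best fuel).
D3: dominated by D4 (fuel 60≤88, distance 104≤585, time 7.5≤8.5).
D4: not dominated (best time).
D5: dominated by D1 (fuel 52≤55, distance 126≤472, time 10.5≤10.7).
D6: dominated by D4 (fuel 60≤60, distance 104≤425, time 7.5≤9.0).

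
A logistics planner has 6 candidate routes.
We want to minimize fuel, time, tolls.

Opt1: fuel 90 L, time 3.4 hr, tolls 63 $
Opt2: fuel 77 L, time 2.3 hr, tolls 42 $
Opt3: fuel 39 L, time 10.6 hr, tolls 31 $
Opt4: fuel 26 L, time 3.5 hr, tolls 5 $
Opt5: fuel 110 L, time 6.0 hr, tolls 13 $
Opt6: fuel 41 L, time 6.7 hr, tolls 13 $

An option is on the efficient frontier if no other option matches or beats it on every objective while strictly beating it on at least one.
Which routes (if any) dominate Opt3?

Opt4

Opt4: fuel 26≤39, time 3.5≤10.6, tolls 5≤31 — dominates Opt3.
Others (Opt1, Opt2, Opt5, Opt6) are each worse than Opt3 on at least one objective.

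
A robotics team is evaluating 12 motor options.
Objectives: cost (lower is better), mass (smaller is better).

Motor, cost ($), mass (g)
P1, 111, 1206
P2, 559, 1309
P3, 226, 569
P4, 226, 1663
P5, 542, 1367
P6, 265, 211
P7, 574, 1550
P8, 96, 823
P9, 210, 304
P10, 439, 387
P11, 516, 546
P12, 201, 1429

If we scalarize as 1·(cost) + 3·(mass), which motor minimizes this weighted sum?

P1: 1·111 + 3·1206 = 3729
P2: 1·559 + 3·1309 = 4486
P3: 1·226 + 3·569 = 1933
P4: 1·226 + 3·1663 = 5215
P5: 1·542 + 3·1367 = 4643
P6: 1·265 + 3·211 = 898
P7: 1·574 + 3·1550 = 5224
P8: 1·96 + 3·823 = 2565
P9: 1·210 + 3·304 = 1122
P10: 1·439 + 3·387 = 1600
P11: 1·516 + 3·546 = 2154
P12: 1·201 + 3·1429 = 4488
Lowest: P6 at 898.

P6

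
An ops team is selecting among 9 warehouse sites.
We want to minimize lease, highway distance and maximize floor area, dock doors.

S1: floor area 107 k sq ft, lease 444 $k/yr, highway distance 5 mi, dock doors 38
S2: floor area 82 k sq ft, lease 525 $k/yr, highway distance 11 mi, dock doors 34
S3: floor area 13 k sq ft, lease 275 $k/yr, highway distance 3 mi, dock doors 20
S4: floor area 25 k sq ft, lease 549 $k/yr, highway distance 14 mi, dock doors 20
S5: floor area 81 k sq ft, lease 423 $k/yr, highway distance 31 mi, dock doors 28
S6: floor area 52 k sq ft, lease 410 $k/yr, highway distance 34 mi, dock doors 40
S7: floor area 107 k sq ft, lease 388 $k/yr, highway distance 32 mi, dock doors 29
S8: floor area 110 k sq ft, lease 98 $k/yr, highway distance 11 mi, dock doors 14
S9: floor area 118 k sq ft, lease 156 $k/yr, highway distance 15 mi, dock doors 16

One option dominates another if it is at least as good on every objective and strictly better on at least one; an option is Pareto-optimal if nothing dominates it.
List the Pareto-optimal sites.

S1: not dominated.
S2: dominated by S1 (floor area 107≥82, lease 444≤525, highway distance 5≤11, dock doors 38≥34).
S3: not dominated (best highway distance).
S4: dominated by S1 (floor area 107≥25, lease 444≤549, highway distance 5≤14, dock doors 38≥20).
S5: not dominated.
S6: not dominated (best dock doors).
S7: not dominated.
S8: not dominated (best lease).
S9: not dominated (best floor area).

S1, S3, S5, S6, S7, S8, S9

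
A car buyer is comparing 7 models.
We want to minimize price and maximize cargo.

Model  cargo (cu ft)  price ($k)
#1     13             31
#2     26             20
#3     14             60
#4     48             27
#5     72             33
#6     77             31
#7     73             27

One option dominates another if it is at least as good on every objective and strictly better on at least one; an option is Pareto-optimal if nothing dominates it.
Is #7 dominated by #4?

#4 vs #7: #4 is worse on cargo (48 vs 73), so it does not dominate #7.

No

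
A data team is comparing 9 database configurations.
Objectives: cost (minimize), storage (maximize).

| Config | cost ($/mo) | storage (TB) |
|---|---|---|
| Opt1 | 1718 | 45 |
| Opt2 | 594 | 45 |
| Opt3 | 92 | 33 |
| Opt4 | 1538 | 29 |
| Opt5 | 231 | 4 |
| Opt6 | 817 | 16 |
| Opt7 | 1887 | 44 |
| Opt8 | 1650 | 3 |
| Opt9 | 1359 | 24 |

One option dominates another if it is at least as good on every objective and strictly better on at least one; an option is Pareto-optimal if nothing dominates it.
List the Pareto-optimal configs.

Opt2, Opt3

Opt1: dominated by Opt2 (cost 594≤1718, storage 45≥45).
Opt2: not dominated.
Opt3: not dominated (best cost).
Opt4: dominated by Opt2 (cost 594≤1538, storage 45≥29).
Opt5: dominated by Opt3 (cost 92≤231, storage 33≥4).
Opt6: dominated by Opt2 (cost 594≤817, storage 45≥16).
Opt7: dominated by Opt1 (cost 1718≤1887, storage 45≥44).
Opt8: dominated by Opt2 (cost 594≤1650, storage 45≥3).
Opt9: dominated by Opt2 (cost 594≤1359, storage 45≥24).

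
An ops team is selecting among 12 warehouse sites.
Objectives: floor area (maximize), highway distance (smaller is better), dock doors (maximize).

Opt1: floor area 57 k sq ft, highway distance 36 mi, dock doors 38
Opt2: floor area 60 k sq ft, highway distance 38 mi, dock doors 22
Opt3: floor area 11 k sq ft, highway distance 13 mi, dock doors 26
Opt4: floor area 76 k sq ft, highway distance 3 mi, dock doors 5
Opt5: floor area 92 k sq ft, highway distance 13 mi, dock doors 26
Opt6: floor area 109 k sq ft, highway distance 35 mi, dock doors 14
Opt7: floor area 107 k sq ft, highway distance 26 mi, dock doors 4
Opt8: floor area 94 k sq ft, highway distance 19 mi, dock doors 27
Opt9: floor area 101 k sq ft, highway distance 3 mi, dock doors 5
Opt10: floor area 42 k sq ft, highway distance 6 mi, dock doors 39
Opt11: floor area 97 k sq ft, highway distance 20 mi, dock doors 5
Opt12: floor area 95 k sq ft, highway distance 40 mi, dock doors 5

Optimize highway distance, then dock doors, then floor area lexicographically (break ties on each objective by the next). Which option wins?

First minimize highway distance: best is 3, kept {Opt4, Opt9}.
Then maximize dock doors: best is 5, kept {Opt4, Opt9}.
Then maximize floor area: best is 101, kept {Opt9}.

Opt9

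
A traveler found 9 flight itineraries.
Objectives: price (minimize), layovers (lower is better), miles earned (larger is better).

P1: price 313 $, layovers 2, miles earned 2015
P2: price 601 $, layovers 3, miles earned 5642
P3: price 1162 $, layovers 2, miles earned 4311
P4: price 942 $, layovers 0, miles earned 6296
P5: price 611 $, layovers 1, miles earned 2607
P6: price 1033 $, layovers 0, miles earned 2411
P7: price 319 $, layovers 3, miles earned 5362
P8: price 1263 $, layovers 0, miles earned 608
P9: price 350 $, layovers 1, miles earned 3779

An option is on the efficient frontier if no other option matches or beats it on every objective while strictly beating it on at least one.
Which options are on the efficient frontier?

P1, P2, P4, P7, P9

P1: not dominated (best price).
P2: not dominated.
P3: dominated by P4 (price 942≤1162, layovers 0≤2, miles earned 6296≥4311).
P4: not dominated (best miles earned).
P5: dominated by P9 (price 350≤611, layovers 1≤1, miles earned 3779≥2607).
P6: dominated by P4 (price 942≤1033, layovers 0≤0, miles earned 6296≥2411).
P7: not dominated.
P8: dominated by P4 (price 942≤1263, layovers 0≤0, miles earned 6296≥608).
P9: not dominated.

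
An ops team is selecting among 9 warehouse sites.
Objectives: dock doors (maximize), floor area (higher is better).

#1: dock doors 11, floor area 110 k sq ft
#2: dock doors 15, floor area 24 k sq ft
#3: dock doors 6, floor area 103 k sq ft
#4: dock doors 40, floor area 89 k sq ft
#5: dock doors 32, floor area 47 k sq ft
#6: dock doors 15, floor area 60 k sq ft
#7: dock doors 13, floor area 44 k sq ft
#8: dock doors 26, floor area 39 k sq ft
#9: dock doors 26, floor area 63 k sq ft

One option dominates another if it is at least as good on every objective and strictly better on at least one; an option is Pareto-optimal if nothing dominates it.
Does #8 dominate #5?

No

#8 vs #5: #8 is worse on dock doors (26 vs 32), so it does not dominate #5.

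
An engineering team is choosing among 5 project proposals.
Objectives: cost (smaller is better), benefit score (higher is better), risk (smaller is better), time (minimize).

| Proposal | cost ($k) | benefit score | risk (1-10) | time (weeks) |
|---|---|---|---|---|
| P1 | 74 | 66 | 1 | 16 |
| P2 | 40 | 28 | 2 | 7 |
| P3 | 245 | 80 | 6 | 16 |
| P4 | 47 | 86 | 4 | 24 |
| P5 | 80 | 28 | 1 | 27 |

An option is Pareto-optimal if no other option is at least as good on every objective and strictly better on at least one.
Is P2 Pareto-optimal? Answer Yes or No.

P1: worse on cost (74 vs 40).
P3: worse on cost (245 vs 40).
P4: worse on cost (47 vs 40).
P5: worse on cost (80 vs 40).
No option is at least as good as P2 on every objective and strictly better on one.

Yes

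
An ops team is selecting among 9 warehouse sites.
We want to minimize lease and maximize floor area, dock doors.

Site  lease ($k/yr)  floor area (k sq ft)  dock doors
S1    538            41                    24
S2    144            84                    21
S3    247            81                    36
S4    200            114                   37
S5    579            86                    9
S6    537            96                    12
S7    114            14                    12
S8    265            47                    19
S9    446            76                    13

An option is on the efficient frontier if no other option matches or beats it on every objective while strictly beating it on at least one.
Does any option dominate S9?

S2 vs S9: lease 144≤446, floor area 84≥76, dock doors 21≥13 — S2 is at least as good on every objective and strictly better on at least one, so S2 dominates S9.

Yes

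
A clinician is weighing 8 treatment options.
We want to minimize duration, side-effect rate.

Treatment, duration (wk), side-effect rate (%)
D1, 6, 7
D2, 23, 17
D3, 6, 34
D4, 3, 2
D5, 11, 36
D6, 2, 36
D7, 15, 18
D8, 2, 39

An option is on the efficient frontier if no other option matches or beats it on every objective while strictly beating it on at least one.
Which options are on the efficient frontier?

D4, D6

D1: dominated by D4 (duration 3≤6, side-effect rate 2≤7).
D2: dominated by D1 (duration 6≤23, side-effect rate 7≤17).
D3: dominated by D1 (duration 6≤6, side-effect rate 7≤34).
D4: not dominated (best side-effect rate).
D5: dominated by D1 (duration 6≤11, side-effect rate 7≤36).
D6: not dominated.
D7: dominated by D1 (duration 6≤15, side-effect rate 7≤18).
D8: dominated by D6 (duration 2≤2, side-effect rate 36≤39).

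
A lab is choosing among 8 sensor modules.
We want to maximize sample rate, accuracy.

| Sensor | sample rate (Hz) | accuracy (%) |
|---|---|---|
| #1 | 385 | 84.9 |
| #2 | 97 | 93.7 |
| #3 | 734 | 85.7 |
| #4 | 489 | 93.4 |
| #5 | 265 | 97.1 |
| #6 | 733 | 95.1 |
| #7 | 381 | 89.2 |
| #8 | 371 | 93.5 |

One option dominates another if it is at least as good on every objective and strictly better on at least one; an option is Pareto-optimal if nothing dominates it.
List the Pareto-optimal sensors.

#3, #5, #6

#1: dominated by #3 (sample rate 734≥385, accuracy 85.7≥84.9).
#2: dominated by #5 (sample rate 265≥97, accuracy 97.1≥93.7).
#3: not dominated (best sample rate).
#4: dominated by #6 (sample rate 733≥489, accuracy 95.1≥93.4).
#5: not dominated (best accuracy).
#6: not dominated.
#7: dominated by #4 (sample rate 489≥381, accuracy 93.4≥89.2).
#8: dominated by #6 (sample rate 733≥371, accuracy 95.1≥93.5).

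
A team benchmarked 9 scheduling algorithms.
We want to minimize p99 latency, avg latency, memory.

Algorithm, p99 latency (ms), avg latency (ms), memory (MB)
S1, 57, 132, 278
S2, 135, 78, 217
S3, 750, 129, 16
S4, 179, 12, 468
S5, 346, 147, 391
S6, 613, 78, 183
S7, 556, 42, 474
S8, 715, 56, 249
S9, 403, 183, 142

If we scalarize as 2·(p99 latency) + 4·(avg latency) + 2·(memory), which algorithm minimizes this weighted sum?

S1: 2·57 + 4·132 + 2·278 = 1198
S2: 2·135 + 4·78 + 2·217 = 1016
S3: 2·750 + 4·129 + 2·16 = 2048
S4: 2·179 + 4·12 + 2·468 = 1342
S5: 2·346 + 4·147 + 2·391 = 2062
S6: 2·613 + 4·78 + 2·183 = 1904
S7: 2·556 + 4·42 + 2·474 = 2228
S8: 2·715 + 4·56 + 2·249 = 2152
S9: 2·403 + 4·183 + 2·142 = 1822
Lowest: S2 at 1016.

S2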